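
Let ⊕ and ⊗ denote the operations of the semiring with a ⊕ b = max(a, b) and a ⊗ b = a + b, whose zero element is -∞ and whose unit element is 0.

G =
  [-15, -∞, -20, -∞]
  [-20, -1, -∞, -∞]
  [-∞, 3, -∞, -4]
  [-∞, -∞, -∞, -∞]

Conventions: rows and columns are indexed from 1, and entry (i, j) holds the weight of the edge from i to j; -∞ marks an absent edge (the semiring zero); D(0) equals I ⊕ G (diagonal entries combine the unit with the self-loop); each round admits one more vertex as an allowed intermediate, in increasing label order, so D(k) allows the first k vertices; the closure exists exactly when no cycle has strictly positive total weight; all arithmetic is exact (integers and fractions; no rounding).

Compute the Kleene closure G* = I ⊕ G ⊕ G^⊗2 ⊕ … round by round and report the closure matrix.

D(0):
  [0, -∞, -20, -∞]
  [-20, 0, -∞, -∞]
  [-∞, 3, 0, -4]
  [-∞, -∞, -∞, 0]
D(1):
  [0, -∞, -20, -∞]
  [-20, 0, -40, -∞]
  [-∞, 3, 0, -4]
  [-∞, -∞, -∞, 0]
D(2):
  [0, -∞, -20, -∞]
  [-20, 0, -40, -∞]
  [-17, 3, 0, -4]
  [-∞, -∞, -∞, 0]
D(3):
  [0, -17, -20, -24]
  [-20, 0, -40, -44]
  [-17, 3, 0, -4]
  [-∞, -∞, -∞, 0]
D(4):
  [0, -17, -20, -24]
  [-20, 0, -40, -44]
  [-17, 3, 0, -4]
  [-∞, -∞, -∞, 0]
Answer: G* = [[0, -17, -20, -24], [-20, 0, -40, -44], [-17, 3, 0, -4], [-∞, -∞, -∞, 0]]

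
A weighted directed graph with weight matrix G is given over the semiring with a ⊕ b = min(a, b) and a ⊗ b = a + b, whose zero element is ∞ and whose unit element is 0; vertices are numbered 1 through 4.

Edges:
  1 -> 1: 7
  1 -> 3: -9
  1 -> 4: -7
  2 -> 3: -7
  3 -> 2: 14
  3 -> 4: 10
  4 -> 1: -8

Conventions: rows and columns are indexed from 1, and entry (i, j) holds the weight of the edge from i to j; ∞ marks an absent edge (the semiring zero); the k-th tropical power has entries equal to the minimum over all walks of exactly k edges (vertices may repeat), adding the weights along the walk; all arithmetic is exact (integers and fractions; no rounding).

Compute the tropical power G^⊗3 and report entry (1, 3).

G^⊗2:
  [-15, 5, -2, 0]
  [∞, 7, ∞, 3]
  [2, ∞, 7, ∞]
  [-1, ∞, -17, -15]
G^⊗3:
  [-8, 12, -24, -22]
  [-5, ∞, 0, ∞]
  [9, 21, -7, -5]
  [-23, -3, -10, -8]
Key observation: the optimum is the walk 1->4->1->3, with weight (-7) + (-8) + (-9) = -24.
Optimal value attained by: walk 1->4->1->3.
Answer: (G^⊗3)[1][3] = -24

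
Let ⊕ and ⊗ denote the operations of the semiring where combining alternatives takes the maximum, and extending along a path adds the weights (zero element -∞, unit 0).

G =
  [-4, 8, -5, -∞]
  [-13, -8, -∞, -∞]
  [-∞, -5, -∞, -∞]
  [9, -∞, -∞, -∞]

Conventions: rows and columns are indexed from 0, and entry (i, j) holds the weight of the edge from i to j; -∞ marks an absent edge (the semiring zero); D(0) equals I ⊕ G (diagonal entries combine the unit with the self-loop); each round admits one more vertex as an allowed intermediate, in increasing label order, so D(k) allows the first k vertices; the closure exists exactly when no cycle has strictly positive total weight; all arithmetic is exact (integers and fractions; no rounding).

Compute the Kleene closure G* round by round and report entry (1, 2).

D(0):
  [0, 8, -5, -∞]
  [-13, 0, -∞, -∞]
  [-∞, -5, 0, -∞]
  [9, -∞, -∞, 0]
D(1):
  [0, 8, -5, -∞]
  [-13, 0, -18, -∞]
  [-∞, -5, 0, -∞]
  [9, 17, 4, 0]
D(2):
  [0, 8, -5, -∞]
  [-13, 0, -18, -∞]
  [-18, -5, 0, -∞]
  [9, 17, 4, 0]
D(3):
  [0, 8, -5, -∞]
  [-13, 0, -18, -∞]
  [-18, -5, 0, -∞]
  [9, 17, 4, 0]
D(4):
  [0, 8, -5, -∞]
  [-13, 0, -18, -∞]
  [-18, -5, 0, -∞]
  [9, 17, 4, 0]
Answer: G*[1][2] = -18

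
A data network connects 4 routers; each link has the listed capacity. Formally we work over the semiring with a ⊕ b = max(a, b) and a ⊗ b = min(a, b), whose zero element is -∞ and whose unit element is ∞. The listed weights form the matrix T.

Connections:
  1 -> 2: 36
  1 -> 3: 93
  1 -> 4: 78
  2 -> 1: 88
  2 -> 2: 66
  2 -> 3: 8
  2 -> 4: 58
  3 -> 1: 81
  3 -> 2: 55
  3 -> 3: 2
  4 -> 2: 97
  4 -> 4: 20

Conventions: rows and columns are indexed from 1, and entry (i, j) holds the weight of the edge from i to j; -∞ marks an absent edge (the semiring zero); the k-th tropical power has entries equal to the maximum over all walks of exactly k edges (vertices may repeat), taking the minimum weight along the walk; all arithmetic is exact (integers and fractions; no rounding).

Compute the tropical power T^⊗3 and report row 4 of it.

T^⊗2:
  [81, 78, 8, 36]
  [66, 66, 88, 78]
  [55, 55, 81, 78]
  [88, 66, 8, 58]
T^⊗3:
  [78, 66, 81, 78]
  [81, 78, 66, 66]
  [81, 78, 55, 55]
  [66, 66, 88, 78]
Answer: row 4 of T^⊗3 = [66, 66, 88, 78]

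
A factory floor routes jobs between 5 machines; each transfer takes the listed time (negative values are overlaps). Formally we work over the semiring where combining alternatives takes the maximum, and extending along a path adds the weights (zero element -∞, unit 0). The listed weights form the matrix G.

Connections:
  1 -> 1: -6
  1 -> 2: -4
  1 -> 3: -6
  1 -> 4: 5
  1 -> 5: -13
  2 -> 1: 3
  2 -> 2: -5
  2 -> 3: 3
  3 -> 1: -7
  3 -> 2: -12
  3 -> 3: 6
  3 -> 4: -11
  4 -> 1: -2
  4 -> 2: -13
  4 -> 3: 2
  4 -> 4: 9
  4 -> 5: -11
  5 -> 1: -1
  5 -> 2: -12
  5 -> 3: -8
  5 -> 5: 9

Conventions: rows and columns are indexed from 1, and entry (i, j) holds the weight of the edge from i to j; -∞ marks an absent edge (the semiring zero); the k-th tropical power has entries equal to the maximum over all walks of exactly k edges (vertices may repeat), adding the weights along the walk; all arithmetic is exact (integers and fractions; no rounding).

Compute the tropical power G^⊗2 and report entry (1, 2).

G^⊗2:
  [3, -8, 7, 14, -4]
  [-2, -1, 9, 8, -10]
  [-1, -6, 12, -2, -20]
  [7, -4, 11, 18, -2]
  [8, -3, 1, 4, 18]
Key observation: the optimum is the walk 1->4->2, with weight 5 + (-13) = -8.
Optimal value attained by: walk 1->4->2.
Answer: (G^⊗2)[1][2] = -8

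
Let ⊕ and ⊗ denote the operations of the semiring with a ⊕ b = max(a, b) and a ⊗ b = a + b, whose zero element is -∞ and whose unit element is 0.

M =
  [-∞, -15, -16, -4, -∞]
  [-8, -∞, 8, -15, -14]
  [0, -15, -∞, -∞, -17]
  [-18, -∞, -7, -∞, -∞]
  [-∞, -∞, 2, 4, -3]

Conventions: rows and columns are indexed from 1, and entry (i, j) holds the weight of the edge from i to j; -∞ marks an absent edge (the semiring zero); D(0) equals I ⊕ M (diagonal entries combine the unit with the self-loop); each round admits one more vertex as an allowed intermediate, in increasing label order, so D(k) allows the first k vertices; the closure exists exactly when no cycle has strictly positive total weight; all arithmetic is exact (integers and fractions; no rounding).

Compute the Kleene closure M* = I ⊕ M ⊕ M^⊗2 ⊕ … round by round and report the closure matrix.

D(0):
  [0, -15, -16, -4, -∞]
  [-8, 0, 8, -15, -14]
  [0, -15, 0, -∞, -17]
  [-18, -∞, -7, 0, -∞]
  [-∞, -∞, 2, 4, 0]
D(1):
  [0, -15, -16, -4, -∞]
  [-8, 0, 8, -12, -14]
  [0, -15, 0, -4, -17]
  [-18, -33, -7, 0, -∞]
  [-∞, -∞, 2, 4, 0]
D(2):
  [0, -15, -7, -4, -29]
  [-8, 0, 8, -12, -14]
  [0, -15, 0, -4, -17]
  [-18, -33, -7, 0, -47]
  [-∞, -∞, 2, 4, 0]
D(3):
  [0, -15, -7, -4, -24]
  [8, 0, 8, 4, -9]
  [0, -15, 0, -4, -17]
  [-7, -22, -7, 0, -24]
  [2, -13, 2, 4, 0]
D(4):
  [0, -15, -7, -4, -24]
  [8, 0, 8, 4, -9]
  [0, -15, 0, -4, -17]
  [-7, -22, -7, 0, -24]
  [2, -13, 2, 4, 0]
D(5):
  [0, -15, -7, -4, -24]
  [8, 0, 8, 4, -9]
  [0, -15, 0, -4, -17]
  [-7, -22, -7, 0, -24]
  [2, -13, 2, 4, 0]
Answer: M* = [[0, -15, -7, -4, -24], [8, 0, 8, 4, -9], [0, -15, 0, -4, -17], [-7, -22, -7, 0, -24], [2, -13, 2, 4, 0]]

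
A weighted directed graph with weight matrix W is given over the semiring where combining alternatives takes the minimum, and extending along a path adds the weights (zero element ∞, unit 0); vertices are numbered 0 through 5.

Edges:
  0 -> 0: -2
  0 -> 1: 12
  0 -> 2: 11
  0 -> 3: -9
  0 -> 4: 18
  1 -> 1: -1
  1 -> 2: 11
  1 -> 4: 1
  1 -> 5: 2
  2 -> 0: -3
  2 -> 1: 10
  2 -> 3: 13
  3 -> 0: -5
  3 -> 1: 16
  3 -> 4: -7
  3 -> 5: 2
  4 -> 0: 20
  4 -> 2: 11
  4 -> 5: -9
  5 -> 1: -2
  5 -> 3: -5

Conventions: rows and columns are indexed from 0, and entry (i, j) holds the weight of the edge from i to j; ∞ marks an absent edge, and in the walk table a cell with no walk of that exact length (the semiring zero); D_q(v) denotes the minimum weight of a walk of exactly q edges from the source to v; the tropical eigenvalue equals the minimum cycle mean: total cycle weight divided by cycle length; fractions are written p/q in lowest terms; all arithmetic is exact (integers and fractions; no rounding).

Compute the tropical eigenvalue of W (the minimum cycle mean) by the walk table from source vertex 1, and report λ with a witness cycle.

q=0: [∞, 0, ∞, ∞, ∞, ∞]
q=1: [∞, -1, 11, ∞, 1, 2]
q=2: [8, -2, 10, -3, 0, -8]
q=3: [-8, -10, 9, -13, -10, -9]
q=4: [-18, -11, 1, -17, -20, -19]
q=5: [-22, -21, -9, -27, -24, -29]
q=6: [-32, -31, -13, -34, -34, -33]
Optimal cycle mean attained by: cycle 0->3->0, total (-9) + (-5), length 2.
Answer: λ = -7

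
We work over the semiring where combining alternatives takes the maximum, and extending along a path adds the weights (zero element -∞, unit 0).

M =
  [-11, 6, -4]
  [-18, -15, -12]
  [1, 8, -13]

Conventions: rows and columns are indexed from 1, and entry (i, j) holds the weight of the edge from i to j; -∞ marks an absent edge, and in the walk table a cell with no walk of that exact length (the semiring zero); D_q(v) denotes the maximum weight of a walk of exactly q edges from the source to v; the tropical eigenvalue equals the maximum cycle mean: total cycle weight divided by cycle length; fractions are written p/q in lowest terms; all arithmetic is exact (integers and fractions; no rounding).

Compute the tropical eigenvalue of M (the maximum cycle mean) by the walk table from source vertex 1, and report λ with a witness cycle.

q=0: [0, -∞, -∞]
q=1: [-11, 6, -4]
q=2: [-3, 4, -6]
q=3: [-5, 3, -7]
Optimal cycle mean attained by: cycle 1->3->1, total (-4) + 1, length 2.
Answer: λ = -3/2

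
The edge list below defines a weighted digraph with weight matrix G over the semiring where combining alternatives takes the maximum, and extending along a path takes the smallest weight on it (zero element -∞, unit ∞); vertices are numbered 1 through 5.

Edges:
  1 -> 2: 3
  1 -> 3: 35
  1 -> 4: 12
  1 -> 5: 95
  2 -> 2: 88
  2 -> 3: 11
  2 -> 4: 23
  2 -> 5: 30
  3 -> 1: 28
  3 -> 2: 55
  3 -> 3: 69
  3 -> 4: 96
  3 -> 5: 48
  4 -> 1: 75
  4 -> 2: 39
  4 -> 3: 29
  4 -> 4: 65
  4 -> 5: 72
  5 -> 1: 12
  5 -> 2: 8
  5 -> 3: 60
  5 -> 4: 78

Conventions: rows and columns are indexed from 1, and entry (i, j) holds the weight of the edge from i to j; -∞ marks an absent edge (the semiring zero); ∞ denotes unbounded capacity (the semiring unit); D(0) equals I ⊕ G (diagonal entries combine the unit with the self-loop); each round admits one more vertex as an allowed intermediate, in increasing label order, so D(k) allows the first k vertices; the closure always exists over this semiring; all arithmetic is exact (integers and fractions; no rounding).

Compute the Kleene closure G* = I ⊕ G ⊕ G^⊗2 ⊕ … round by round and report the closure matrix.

D(0):
  [∞, 3, 35, 12, 95]
  [-∞, ∞, 11, 23, 30]
  [28, 55, ∞, 96, 48]
  [75, 39, 29, ∞, 72]
  [12, 8, 60, 78, ∞]
D(1):
  [∞, 3, 35, 12, 95]
  [-∞, ∞, 11, 23, 30]
  [28, 55, ∞, 96, 48]
  [75, 39, 35, ∞, 75]
  [12, 8, 60, 78, ∞]
D(2):
  [∞, 3, 35, 12, 95]
  [-∞, ∞, 11, 23, 30]
  [28, 55, ∞, 96, 48]
  [75, 39, 35, ∞, 75]
  [12, 8, 60, 78, ∞]
D(3):
  [∞, 35, 35, 35, 95]
  [11, ∞, 11, 23, 30]
  [28, 55, ∞, 96, 48]
  [75, 39, 35, ∞, 75]
  [28, 55, 60, 78, ∞]
D(4):
  [∞, 35, 35, 35, 95]
  [23, ∞, 23, 23, 30]
  [75, 55, ∞, 96, 75]
  [75, 39, 35, ∞, 75]
  [75, 55, 60, 78, ∞]
D(5):
  [∞, 55, 60, 78, 95]
  [30, ∞, 30, 30, 30]
  [75, 55, ∞, 96, 75]
  [75, 55, 60, ∞, 75]
  [75, 55, 60, 78, ∞]
Answer: G* = [[∞, 55, 60, 78, 95], [30, ∞, 30, 30, 30], [75, 55, ∞, 96, 75], [75, 55, 60, ∞, 75], [75, 55, 60, 78, ∞]]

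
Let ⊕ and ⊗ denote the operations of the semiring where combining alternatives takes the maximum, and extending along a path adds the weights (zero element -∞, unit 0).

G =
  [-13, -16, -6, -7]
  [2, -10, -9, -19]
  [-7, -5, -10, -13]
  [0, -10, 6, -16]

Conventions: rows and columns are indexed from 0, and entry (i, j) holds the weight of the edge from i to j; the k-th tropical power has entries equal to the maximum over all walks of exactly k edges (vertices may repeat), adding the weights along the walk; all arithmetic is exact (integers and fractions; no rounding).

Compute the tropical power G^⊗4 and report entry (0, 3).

G^⊗2:
  [-7, -11, -1, -19]
  [-8, -14, -4, -5]
  [-3, -15, -7, -14]
  [-1, 1, -4, -7]
G^⊗3:
  [-8, -6, -11, -14]
  [-5, -9, 1, -15]
  [-13, -12, -8, -10]
  [3, -9, -1, -8]
G^⊗4:
  [-4, -16, -8, -15]
  [-6, -4, -9, -12]
  [-10, -13, -4, -20]
  [-7, -6, -2, -4]
Key observation: the optimum is the walk 0->3->2->0->3, with weight (-7) + 6 + (-7) + (-7) = -15.
Optimal value attained by: walk 0->3->2->0->3.
Answer: (G^⊗4)[0][3] = -15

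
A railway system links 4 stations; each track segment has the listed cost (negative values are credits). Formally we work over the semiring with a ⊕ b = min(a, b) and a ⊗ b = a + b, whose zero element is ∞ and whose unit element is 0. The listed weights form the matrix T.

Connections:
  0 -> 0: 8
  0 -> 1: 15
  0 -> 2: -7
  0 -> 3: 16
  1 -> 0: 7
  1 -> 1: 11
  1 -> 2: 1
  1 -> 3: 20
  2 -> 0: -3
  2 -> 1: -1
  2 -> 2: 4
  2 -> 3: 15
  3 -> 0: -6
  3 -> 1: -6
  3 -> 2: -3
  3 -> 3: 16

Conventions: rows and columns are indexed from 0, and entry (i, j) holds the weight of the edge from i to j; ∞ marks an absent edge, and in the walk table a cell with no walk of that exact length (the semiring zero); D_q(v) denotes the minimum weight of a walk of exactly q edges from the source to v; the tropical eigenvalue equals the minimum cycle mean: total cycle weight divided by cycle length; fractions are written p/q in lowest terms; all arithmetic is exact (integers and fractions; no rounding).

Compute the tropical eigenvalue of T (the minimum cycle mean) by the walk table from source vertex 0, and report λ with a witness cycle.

q=0: [0, ∞, ∞, ∞]
q=1: [8, 15, -7, 16]
q=2: [-10, -8, -3, 8]
q=3: [-6, -4, -17, 6]
q=4: [-20, -18, -13, -2]
Optimal cycle mean attained by: cycle 0->2->0, total (-7) + (-3), length 2.
Answer: λ = -5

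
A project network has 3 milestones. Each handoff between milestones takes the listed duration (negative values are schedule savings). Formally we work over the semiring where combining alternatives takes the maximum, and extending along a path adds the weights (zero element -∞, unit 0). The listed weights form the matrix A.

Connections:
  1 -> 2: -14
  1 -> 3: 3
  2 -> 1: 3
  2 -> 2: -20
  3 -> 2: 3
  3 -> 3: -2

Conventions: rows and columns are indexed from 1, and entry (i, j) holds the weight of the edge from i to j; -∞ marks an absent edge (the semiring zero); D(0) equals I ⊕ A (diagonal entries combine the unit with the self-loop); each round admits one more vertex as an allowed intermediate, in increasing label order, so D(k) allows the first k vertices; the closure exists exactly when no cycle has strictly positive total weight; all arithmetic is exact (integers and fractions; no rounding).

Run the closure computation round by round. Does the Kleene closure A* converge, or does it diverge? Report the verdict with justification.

D(0):
  [0, -14, 3]
  [3, 0, -∞]
  [-∞, 3, 0]
D(1):
  [0, -14, 3]
  [3, 0, 6]
  [-∞, 3, 0]
Detection: at round 2, diagonal entry (3, 3) turns strictly positive.
Key observation: the cycle 3->2->1->3 has total weight 3 + 3 + 3, which is strictly positive.
Answer: DIVERGES — positive cycle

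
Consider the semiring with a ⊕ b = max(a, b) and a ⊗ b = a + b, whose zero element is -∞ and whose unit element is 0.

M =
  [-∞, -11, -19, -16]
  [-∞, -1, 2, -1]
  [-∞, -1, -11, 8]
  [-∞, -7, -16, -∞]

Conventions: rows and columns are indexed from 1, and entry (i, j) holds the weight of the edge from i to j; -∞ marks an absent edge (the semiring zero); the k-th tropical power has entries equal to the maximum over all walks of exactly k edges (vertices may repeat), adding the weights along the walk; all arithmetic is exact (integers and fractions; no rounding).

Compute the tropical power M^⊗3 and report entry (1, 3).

M^⊗2:
  [-∞, -12, -9, -11]
  [-∞, 1, 1, 10]
  [-∞, 1, 1, -2]
  [-∞, -8, -5, -8]
M^⊗3:
  [-∞, -10, -10, -1]
  [-∞, 3, 3, 9]
  [-∞, 0, 3, 9]
  [-∞, -6, -6, 3]
Key observation: the optimum is the walk 1->2->2->3, with weight (-11) + (-1) + 2 = -10.
Optimal value attained by: walk 1->2->2->3.
Answer: (M^⊗3)[1][3] = -10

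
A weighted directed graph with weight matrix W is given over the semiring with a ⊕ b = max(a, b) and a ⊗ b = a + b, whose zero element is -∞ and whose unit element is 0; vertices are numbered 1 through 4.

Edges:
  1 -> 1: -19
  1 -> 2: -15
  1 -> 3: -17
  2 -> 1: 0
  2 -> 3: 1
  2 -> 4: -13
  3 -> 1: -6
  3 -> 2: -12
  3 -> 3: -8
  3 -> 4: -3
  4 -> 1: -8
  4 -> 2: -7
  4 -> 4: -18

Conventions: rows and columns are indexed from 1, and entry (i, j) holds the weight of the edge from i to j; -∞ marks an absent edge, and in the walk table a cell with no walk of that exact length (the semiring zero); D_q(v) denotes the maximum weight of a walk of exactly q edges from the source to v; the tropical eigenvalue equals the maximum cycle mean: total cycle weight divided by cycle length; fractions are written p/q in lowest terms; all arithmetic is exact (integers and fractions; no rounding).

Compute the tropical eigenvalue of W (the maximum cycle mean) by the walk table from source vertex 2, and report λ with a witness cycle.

q=0: [-∞, 0, -∞, -∞]
q=1: [0, -∞, 1, -13]
q=2: [-5, -11, -7, -2]
q=3: [-10, -9, -10, -10]
q=4: [-9, -17, -8, -13]
Optimal cycle mean attained by: cycle 2->3->4->2, total 1 + (-3) + (-7), length 3.
Answer: λ = -3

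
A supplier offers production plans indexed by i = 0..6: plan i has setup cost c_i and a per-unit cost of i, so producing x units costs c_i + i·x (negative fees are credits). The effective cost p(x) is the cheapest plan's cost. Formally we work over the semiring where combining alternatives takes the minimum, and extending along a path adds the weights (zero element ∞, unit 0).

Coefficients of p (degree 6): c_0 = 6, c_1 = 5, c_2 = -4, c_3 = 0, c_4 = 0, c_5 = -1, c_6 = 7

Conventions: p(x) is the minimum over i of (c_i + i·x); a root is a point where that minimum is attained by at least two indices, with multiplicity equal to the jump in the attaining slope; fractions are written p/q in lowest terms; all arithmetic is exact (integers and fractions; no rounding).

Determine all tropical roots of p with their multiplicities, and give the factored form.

hull edge (i=0, c=6) to (i=2, c=-4): slope -5, span 2
hull edge (i=2, c=-4) to (i=5, c=-1): slope 1, span 3
hull edge (i=5, c=-1) to (i=6, c=7): slope 8, span 1
Factored form: p(x) = 7 ⊗ (x ⊕ (-8)) ⊗ (x ⊕ (-1)) ⊗ (x ⊕ (-1)) ⊗ (x ⊕ (-1)) ⊗ (x ⊕ 5) ⊗ (x ⊕ 5)
Answer: roots = -8 (mult 1), -1 (mult 3), 5 (mult 2)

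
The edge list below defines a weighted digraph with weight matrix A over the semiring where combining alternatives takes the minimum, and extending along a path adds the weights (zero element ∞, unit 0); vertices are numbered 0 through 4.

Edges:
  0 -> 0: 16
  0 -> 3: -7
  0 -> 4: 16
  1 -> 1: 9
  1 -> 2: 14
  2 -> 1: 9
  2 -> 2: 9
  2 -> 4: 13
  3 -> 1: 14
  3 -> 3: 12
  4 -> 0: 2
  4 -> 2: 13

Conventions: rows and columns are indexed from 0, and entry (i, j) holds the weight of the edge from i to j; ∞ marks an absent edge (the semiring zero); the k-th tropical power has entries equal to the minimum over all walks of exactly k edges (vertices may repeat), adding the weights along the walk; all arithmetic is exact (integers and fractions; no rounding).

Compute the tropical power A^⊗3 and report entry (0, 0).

A^⊗2:
  [18, 7, 29, 5, 32]
  [∞, 18, 23, ∞, 27]
  [15, 18, 18, ∞, 22]
  [∞, 23, 28, 24, ∞]
  [18, 22, 22, -5, 18]
A^⊗3:
  [34, 16, 21, 11, 34]
  [29, 27, 32, ∞, 36]
  [24, 27, 27, 8, 31]
  [∞, 32, 37, 36, 41]
  [20, 9, 31, 7, 34]
Key observation: the optimum is the walk 0->0->4->0, with weight 16 + 16 + 2 = 34.
Optimal value attained by: walk 0->0->4->0.
Answer: (A^⊗3)[0][0] = 34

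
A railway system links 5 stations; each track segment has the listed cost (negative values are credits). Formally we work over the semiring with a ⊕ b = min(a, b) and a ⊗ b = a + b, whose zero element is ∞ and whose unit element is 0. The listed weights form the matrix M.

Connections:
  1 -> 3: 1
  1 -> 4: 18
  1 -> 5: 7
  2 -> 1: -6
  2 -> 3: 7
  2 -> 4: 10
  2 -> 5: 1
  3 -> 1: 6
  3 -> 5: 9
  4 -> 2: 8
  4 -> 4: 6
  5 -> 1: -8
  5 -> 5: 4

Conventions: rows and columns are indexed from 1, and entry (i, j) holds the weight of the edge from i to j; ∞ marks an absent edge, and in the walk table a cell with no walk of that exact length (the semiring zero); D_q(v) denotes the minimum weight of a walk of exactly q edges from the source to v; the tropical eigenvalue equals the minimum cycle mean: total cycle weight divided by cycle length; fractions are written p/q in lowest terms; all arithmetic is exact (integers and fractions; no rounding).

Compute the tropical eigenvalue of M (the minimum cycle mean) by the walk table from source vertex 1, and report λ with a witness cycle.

q=0: [0, ∞, ∞, ∞, ∞]
q=1: [∞, ∞, 1, 18, 7]
q=2: [-1, 26, ∞, 24, 10]
q=3: [2, 32, 0, 17, 6]
q=4: [-2, 25, 3, 20, 9]
q=5: [1, 28, -1, 16, 5]
Optimal cycle mean attained by: cycle 1->5->1, total 7 + (-8), length 2.
Answer: λ = -1/2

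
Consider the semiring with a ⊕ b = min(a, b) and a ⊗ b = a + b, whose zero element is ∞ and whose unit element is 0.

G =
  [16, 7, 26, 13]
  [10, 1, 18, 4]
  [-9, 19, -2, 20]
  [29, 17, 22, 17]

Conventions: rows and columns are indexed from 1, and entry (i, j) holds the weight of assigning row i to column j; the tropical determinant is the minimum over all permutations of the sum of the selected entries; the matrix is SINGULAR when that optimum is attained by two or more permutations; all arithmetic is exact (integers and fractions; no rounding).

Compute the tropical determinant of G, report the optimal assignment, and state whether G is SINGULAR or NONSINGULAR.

σ = (1, 2, 3, 4): 16 + 1 + (-2) + 17 = 32
σ = (1, 2, 4, 3): 16 + 1 + 20 + 22 = 59
σ = (1, 3, 2, 4): 16 + 18 + 19 + 17 = 70
σ = (1, 3, 4, 2): 16 + 18 + 20 + 17 = 71
σ = (1, 4, 2, 3): 16 + 4 + 19 + 22 = 61
σ = (1, 4, 3, 2): 16 + 4 + (-2) + 17 = 35
σ = (2, 1, 3, 4): 7 + 10 + (-2) + 17 = 32
σ = (2, 1, 4, 3): 7 + 10 + 20 + 22 = 59
σ = (2, 3, 1, 4): 7 + 18 + (-9) + 17 = 33
σ = (2, 3, 4, 1): 7 + 18 + 20 + 29 = 74
σ = (2, 4, 1, 3): 7 + 4 + (-9) + 22 = 24
σ = (2, 4, 3, 1): 7 + 4 + (-2) + 29 = 38
σ = (3, 1, 2, 4): 26 + 10 + 19 + 17 = 72
σ = (3, 1, 4, 2): 26 + 10 + 20 + 17 = 73
σ = (3, 2, 1, 4): 26 + 1 + (-9) + 17 = 35
σ = (3, 2, 4, 1): 26 + 1 + 20 + 29 = 76
σ = (3, 4, 1, 2): 26 + 4 + (-9) + 17 = 38
σ = (3, 4, 2, 1): 26 + 4 + 19 + 29 = 78
σ = (4, 1, 2, 3): 13 + 10 + 19 + 22 = 64
σ = (4, 1, 3, 2): 13 + 10 + (-2) + 17 = 38
σ = (4, 2, 1, 3): 13 + 1 + (-9) + 22 = 27
σ = (4, 2, 3, 1): 13 + 1 + (-2) + 29 = 41
σ = (4, 3, 1, 2): 13 + 18 + (-9) + 17 = 39
σ = (4, 3, 2, 1): 13 + 18 + 19 + 29 = 79
Optimal value attained by: σ = (2, 4, 1, 3).
Answer: det⊕(G) = 24; verdict: NONSINGULAR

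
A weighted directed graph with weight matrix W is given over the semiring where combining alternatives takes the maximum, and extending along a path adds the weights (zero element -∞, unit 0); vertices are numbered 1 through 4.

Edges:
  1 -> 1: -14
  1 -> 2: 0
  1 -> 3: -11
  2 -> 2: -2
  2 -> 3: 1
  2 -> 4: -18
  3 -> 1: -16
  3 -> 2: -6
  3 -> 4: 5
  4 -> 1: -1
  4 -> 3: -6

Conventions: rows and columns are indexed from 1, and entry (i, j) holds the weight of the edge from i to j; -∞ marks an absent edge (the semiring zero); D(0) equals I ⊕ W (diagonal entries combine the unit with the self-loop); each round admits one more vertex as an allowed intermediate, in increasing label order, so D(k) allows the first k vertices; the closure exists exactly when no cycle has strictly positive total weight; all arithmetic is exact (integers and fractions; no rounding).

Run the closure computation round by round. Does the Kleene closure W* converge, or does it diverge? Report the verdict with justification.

D(0):
  [0, 0, -11, -∞]
  [-∞, 0, 1, -18]
  [-16, -6, 0, 5]
  [-1, -∞, -6, 0]
D(1):
  [0, 0, -11, -∞]
  [-∞, 0, 1, -18]
  [-16, -6, 0, 5]
  [-1, -1, -6, 0]
D(2):
  [0, 0, 1, -18]
  [-∞, 0, 1, -18]
  [-16, -6, 0, 5]
  [-1, -1, 0, 0]
Detection: at round 3, diagonal entry (4, 4) turns strictly positive.
Key observation: the cycle 4->1->2->3->4 has total weight (-1) + 0 + 1 + 5, which is strictly positive.
Answer: DIVERGES — positive cycle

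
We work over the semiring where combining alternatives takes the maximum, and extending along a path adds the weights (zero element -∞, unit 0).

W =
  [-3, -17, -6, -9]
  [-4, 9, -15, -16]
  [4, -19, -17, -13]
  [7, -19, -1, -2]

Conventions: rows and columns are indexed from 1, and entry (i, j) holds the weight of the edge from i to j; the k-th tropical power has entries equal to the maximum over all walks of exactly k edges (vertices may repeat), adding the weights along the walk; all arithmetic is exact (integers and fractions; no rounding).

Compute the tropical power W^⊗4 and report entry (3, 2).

W^⊗2:
  [-2, -8, -9, -11]
  [5, 18, -6, -7]
  [1, -10, -2, -5]
  [5, -10, 1, -2]
W^⊗3:
  [-4, 1, -8, -11]
  [14, 27, 3, 2]
  [2, -1, -5, -7]
  [5, -1, -1, -4]
W^⊗4:
  [-3, 10, -10, -13]
  [23, 36, 12, 11]
  [0, 8, -4, -7]
  [3, 8, -1, -4]
Key observation: the optimum is the walk 3->2->2->2->2, with weight (-19) + 9 + 9 + 9 = 8.
Optimal value attained by: walk 3->2->2->2->2.
Answer: (W^⊗4)[3][2] = 8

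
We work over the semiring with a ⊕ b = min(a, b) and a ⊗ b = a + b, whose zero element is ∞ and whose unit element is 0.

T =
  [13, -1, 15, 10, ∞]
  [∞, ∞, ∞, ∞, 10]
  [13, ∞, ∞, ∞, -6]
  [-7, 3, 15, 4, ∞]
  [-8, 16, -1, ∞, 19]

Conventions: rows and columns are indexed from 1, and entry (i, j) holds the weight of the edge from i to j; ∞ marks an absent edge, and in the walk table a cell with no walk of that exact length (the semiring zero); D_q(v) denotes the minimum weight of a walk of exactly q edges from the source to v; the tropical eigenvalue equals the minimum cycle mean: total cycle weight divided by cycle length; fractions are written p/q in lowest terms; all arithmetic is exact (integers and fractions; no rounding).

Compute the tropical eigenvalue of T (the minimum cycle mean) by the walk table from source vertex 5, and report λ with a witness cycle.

q=0: [∞, ∞, ∞, ∞, 0]
q=1: [-8, 16, -1, ∞, 19]
q=2: [5, -9, 7, 2, -7]
q=3: [-15, 4, -8, 6, 1]
q=4: [-7, -16, 0, -5, -14]
q=5: [-22, -8, -15, -1, -6]
Optimal cycle mean attained by: cycle 3->5->3, total (-6) + (-1), length 2.
Answer: λ = -7/2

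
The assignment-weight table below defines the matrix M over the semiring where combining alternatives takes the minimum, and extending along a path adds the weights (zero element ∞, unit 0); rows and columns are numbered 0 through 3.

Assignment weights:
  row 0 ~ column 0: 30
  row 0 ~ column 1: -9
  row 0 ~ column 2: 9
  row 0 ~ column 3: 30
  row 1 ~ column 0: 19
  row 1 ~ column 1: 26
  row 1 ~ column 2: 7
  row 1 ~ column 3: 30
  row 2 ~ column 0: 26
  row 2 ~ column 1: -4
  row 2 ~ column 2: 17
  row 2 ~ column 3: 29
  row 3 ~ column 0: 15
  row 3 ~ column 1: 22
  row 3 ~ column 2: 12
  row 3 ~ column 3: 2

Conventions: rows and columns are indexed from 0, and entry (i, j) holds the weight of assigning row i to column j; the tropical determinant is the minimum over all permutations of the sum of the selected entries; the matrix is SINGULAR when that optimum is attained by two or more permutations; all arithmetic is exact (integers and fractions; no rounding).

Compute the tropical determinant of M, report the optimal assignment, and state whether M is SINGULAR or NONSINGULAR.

σ = (0, 1, 2, 3): 30 + 26 + 17 + 2 = 75
σ = (0, 1, 3, 2): 30 + 26 + 29 + 12 = 97
σ = (0, 2, 1, 3): 30 + 7 + (-4) + 2 = 35
σ = (0, 2, 3, 1): 30 + 7 + 29 + 22 = 88
σ = (0, 3, 1, 2): 30 + 30 + (-4) + 12 = 68
σ = (0, 3, 2, 1): 30 + 30 + 17 + 22 = 99
σ = (1, 0, 2, 3): (-9) + 19 + 17 + 2 = 29
σ = (1, 0, 3, 2): (-9) + 19 + 29 + 12 = 51
σ = (1, 2, 0, 3): (-9) + 7 + 26 + 2 = 26
σ = (1, 2, 3, 0): (-9) + 7 + 29 + 15 = 42
σ = (1, 3, 0, 2): (-9) + 30 + 26 + 12 = 59
σ = (1, 3, 2, 0): (-9) + 30 + 17 + 15 = 53
σ = (2, 0, 1, 3): 9 + 19 + (-4) + 2 = 26
σ = (2, 0, 3, 1): 9 + 19 + 29 + 22 = 79
σ = (2, 1, 0, 3): 9 + 26 + 26 + 2 = 63
σ = (2, 1, 3, 0): 9 + 26 + 29 + 15 = 79
σ = (2, 3, 0, 1): 9 + 30 + 26 + 22 = 87
σ = (2, 3, 1, 0): 9 + 30 + (-4) + 15 = 50
σ = (3, 0, 1, 2): 30 + 19 + (-4) + 12 = 57
σ = (3, 0, 2, 1): 30 + 19 + 17 + 22 = 88
σ = (3, 1, 0, 2): 30 + 26 + 26 + 12 = 94
σ = (3, 1, 2, 0): 30 + 26 + 17 + 15 = 88
σ = (3, 2, 0, 1): 30 + 7 + 26 + 22 = 85
σ = (3, 2, 1, 0): 30 + 7 + (-4) + 15 = 48
Optimal value attained by: σ = (1, 2, 0, 3).
Answer: det⊕(M) = 26; verdict: SINGULAR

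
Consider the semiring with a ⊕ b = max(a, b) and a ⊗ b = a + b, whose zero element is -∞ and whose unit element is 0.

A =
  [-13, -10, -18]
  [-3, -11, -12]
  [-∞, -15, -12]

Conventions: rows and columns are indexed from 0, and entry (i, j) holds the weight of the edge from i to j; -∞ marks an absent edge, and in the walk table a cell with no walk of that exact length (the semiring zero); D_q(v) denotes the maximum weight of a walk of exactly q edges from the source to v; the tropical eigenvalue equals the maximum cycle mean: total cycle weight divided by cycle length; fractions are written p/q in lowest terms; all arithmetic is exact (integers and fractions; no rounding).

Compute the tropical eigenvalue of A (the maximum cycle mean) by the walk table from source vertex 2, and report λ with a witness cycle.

q=0: [-∞, -∞, 0]
q=1: [-∞, -15, -12]
q=2: [-18, -26, -24]
q=3: [-29, -28, -36]
Optimal cycle mean attained by: cycle 0->1->0, total (-10) + (-3), length 2.
Answer: λ = -13/2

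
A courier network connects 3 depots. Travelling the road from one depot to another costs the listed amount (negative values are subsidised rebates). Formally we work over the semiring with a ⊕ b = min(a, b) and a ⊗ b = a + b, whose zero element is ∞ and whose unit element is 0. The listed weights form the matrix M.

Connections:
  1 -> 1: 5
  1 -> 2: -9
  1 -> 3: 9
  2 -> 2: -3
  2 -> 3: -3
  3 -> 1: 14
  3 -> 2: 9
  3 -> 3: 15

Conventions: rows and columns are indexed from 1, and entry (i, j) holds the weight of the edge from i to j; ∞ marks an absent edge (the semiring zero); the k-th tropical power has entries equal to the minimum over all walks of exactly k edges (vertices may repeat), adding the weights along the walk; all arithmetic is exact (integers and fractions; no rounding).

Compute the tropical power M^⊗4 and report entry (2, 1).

M^⊗2:
  [10, -12, -12]
  [11, -6, -6]
  [19, 5, 6]
M^⊗3:
  [2, -15, -15]
  [8, -9, -9]
  [20, 2, 2]
M^⊗4:
  [-1, -18, -18]
  [5, -12, -12]
  [16, -1, -1]
Key observation: the optimum is the walk 2->2->2->3->1, with weight (-3) + (-3) + (-3) + 14 = 5.
Optimal value attained by: walk 2->2->2->3->1.
Answer: (M^⊗4)[2][1] = 5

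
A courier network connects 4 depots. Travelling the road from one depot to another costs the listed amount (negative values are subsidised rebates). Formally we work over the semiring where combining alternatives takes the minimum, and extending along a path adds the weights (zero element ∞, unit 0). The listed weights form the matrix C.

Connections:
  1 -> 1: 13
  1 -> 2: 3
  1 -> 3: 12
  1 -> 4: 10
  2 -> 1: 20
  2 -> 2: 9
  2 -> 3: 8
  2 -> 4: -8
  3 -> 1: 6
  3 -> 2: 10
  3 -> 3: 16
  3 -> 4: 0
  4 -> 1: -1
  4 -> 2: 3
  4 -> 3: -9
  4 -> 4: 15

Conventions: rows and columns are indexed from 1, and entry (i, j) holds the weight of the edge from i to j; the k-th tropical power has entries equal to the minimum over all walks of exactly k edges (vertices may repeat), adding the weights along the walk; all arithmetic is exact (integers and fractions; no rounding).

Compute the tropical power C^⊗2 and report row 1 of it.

C^⊗2:
  [9, 12, 1, -5]
  [-9, -5, -17, 1]
  [-1, 3, -9, 2]
  [-3, 1, 6, -9]
Answer: row 1 of C^⊗2 = [9, 12, 1, -5]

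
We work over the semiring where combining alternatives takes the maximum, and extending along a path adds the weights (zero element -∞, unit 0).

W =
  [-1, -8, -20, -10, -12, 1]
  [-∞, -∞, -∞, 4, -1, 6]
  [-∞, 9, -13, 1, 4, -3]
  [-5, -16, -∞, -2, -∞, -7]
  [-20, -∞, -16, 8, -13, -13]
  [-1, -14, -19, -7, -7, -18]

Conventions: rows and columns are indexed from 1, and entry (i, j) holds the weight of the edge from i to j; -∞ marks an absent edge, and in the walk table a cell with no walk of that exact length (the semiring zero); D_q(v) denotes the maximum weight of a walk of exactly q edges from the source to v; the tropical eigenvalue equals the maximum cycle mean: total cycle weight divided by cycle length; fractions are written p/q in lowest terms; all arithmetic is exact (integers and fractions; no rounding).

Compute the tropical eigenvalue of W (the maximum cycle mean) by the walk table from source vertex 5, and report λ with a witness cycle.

q=0: [-∞, -∞, -∞, -∞, 0, -∞]
q=1: [-20, -∞, -16, 8, -13, -13]
q=2: [3, -7, -29, 6, -12, 1]
q=3: [2, -5, -17, 4, -6, 4]
q=4: [3, -6, -15, 2, -3, 3]
q=5: [2, -5, -16, 5, -4, 4]
q=6: [3, -6, -15, 4, -3, 3]
Optimal cycle mean attained by: cycle 1->6->1, total 1 + (-1), length 2.
Answer: λ = 0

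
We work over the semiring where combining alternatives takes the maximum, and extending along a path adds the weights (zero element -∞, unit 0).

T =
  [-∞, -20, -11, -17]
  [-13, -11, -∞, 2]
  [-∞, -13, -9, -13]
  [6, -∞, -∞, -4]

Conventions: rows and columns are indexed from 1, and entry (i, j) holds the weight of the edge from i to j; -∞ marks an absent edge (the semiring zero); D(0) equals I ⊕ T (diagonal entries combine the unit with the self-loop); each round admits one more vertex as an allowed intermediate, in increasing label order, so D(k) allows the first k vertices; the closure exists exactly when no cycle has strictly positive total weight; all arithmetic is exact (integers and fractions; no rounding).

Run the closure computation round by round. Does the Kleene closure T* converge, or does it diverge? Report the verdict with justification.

D(0):
  [0, -20, -11, -17]
  [-13, 0, -∞, 2]
  [-∞, -13, 0, -13]
  [6, -∞, -∞, 0]
D(1):
  [0, -20, -11, -17]
  [-13, 0, -24, 2]
  [-∞, -13, 0, -13]
  [6, -14, -5, 0]
D(2):
  [0, -20, -11, -17]
  [-13, 0, -24, 2]
  [-26, -13, 0, -11]
  [6, -14, -5, 0]
D(3):
  [0, -20, -11, -17]
  [-13, 0, -24, 2]
  [-26, -13, 0, -11]
  [6, -14, -5, 0]
D(4):
  [0, -20, -11, -17]
  [8, 0, -3, 2]
  [-5, -13, 0, -11]
  [6, -14, -5, 0]
Key observation: every diagonal entry stays at the unit through all rounds, so no improving cycle exists.
Answer: CONVERGES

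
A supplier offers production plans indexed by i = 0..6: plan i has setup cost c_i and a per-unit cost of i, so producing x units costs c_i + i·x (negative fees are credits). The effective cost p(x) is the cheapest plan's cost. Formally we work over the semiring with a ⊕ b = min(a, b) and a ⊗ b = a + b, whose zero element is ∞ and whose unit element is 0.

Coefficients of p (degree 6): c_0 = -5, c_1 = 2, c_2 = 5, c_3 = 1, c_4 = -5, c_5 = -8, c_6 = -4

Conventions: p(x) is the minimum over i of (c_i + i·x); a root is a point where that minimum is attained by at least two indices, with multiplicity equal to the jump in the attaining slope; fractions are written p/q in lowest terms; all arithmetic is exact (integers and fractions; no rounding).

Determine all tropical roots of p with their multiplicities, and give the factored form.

hull edge (i=0, c=-5) to (i=5, c=-8): slope -3/5, span 5
hull edge (i=5, c=-8) to (i=6, c=-4): slope 4, span 1
Factored form: p(x) = -4 ⊗ (x ⊕ (-4)) ⊗ (x ⊕ 3/5) ⊗ (x ⊕ 3/5) ⊗ (x ⊕ 3/5) ⊗ (x ⊕ 3/5) ⊗ (x ⊕ 3/5)
Answer: roots = -4 (mult 1), 3/5 (mult 5)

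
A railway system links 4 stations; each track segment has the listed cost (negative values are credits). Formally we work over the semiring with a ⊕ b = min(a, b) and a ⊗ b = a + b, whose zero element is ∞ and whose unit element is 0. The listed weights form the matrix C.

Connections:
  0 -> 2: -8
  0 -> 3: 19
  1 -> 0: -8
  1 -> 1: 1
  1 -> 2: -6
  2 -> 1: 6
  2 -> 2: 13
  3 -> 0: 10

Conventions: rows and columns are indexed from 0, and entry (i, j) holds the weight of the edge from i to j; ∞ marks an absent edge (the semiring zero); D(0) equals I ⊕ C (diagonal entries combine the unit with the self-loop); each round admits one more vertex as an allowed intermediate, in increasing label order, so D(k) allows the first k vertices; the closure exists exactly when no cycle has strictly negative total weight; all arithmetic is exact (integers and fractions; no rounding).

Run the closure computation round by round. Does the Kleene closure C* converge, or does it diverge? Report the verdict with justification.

D(0):
  [0, ∞, -8, 19]
  [-8, 0, -6, ∞]
  [∞, 6, 0, ∞]
  [10, ∞, ∞, 0]
D(1):
  [0, ∞, -8, 19]
  [-8, 0, -16, 11]
  [∞, 6, 0, ∞]
  [10, ∞, 2, 0]
Detection: at round 2, diagonal entry (2, 2) turns strictly negative.
Key observation: the cycle 2->1->0->2 has total weight 6 + (-8) + (-8), which is strictly negative.
Answer: DIVERGES — negative cycle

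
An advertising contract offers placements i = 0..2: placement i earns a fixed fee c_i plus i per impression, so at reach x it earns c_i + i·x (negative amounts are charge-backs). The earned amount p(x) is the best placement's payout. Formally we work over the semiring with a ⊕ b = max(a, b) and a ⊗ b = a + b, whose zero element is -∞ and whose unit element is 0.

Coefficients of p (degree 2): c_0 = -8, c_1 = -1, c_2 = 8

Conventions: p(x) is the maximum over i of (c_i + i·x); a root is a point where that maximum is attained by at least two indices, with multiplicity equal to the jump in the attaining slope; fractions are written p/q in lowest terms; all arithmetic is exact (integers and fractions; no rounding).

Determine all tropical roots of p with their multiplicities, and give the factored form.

hull edge (i=0, c=-8) to (i=2, c=8): slope 8, span 2
Factored form: p(x) = 8 ⊗ (x ⊕ (-8)) ⊗ (x ⊕ (-8))
Answer: roots = -8 (mult 2)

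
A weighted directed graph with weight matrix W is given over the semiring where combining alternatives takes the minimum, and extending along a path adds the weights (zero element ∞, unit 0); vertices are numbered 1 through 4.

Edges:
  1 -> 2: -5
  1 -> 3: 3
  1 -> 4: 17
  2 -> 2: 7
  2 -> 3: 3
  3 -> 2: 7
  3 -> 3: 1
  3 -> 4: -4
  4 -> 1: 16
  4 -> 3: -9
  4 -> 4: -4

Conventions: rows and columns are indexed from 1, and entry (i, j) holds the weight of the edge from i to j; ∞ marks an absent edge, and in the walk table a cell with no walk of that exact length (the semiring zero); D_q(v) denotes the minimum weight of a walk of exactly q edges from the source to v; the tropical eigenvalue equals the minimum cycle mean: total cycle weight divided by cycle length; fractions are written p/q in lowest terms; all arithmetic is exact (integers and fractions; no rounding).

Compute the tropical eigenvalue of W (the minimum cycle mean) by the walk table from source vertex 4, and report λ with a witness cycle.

q=0: [∞, ∞, ∞, 0]
q=1: [16, ∞, -9, -4]
q=2: [12, -2, -13, -13]
q=3: [3, -6, -22, -17]
q=4: [-1, -15, -26, -26]
Optimal cycle mean attained by: cycle 3->4->3, total (-4) + (-9), length 2.
Answer: λ = -13/2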